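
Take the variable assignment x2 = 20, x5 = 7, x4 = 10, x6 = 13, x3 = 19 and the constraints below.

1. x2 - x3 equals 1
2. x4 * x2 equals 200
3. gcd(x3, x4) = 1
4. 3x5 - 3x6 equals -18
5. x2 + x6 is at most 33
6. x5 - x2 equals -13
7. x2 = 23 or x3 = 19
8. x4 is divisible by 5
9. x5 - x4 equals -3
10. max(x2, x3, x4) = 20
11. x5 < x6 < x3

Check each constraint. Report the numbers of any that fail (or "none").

No violations.

1. x2 - x3 = 20 - 19 = 1  ✔
2. x4 * x2 = 10 * 20 = 200  ✔
3. gcd(19, 10) = 1  ✔
4. 3x5 - 3x6 = 3(7) - 3(13) = -18  ✔
5. x2 + x6 = 20 + 13 = 33; 33 ≤ 33  ✔
6. x5 - x2 = 7 - 20 = -13  ✔
7. x2 = 20 ≠ 23, but x3 = 19 = 19 (second disjunct)  ✔
8. 10 / 5 = 2, so 5 divides 10  ✔
9. x5 - x4 = 7 - 10 = -3  ✔
10. max(20, 19, 10) = 20  ✔
11. values 7 < 13 < 19  ✔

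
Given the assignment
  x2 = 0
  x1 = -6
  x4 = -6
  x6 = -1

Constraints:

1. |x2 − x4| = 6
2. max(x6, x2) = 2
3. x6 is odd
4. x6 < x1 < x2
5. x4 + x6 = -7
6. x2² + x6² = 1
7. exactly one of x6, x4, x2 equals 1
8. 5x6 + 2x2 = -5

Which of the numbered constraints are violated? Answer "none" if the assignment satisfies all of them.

Constraints 2, 4, 7 do not hold.

1. |0 − (-6)| = 6 — satisfied.
2. max(-1, 0) = 0, not 2 — violated.
3. x6 = -1 is odd — satisfied.
4. values -1, -6, 0; x6 = -1 is not < x1 = -6 — violated.
5. x4 + x6 = -6 + (-1) = -7 — satisfied.
6. x2² + x6² = 0² + (-1)² = 0 + 1 = 1 — satisfied.
7. x6=-1, x4=-6, x2=0; 0 of them equal 1, not exactly one — violated.
8. 5x6 + 2x2 = 5(-1) + 2(0) = -5 — satisfied.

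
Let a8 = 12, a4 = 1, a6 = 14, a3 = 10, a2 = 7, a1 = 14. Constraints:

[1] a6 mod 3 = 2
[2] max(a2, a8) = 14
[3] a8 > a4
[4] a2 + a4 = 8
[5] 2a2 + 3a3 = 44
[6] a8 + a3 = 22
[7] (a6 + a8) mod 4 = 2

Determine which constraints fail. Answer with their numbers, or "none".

[1] 14 mod 3 = 2 — OK.
[2] max(7, 12) = 12, not 14 — violated.
[3] a8 = 12, a4 = 1; 12 > 1 — OK.
[4] a2 + a4 = 7 + 1 = 8 — OK.
[5] 2a2 + 3a3 = 2(7) + 3(10) = 44 — OK.
[6] a8 + a3 = 12 + 10 = 22 — OK.
[7] a6 + a8 = 26; 26 mod 4 = 2 — OK.

Constraint 2 is violated.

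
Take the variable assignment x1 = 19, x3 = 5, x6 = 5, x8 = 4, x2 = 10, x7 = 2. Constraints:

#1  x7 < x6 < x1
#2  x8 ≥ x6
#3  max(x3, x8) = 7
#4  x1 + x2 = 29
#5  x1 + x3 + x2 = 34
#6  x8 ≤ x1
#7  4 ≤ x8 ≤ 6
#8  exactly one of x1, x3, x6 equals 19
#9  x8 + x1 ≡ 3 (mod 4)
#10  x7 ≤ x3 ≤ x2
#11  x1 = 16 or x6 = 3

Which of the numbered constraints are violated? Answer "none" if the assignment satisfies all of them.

#1 values 2 < 5 < 19 — satisfied.
#2 x8 = 4, x6 = 5; 4 < 5 (want ≥) — violated.
#3 max(5, 4) = 5, not 7 — violated.
#4 x1 + x2 = 19 + 10 = 29 — satisfied.
#5 x1 + x3 + x2 = 19 + 5 + 10 = 34 — satisfied.
#6 x8 = 4, x1 = 19; 4 ≤ 19 — satisfied.
#7 x8 = 4 lies in [4, 6] — satisfied.
#8 x1=19, x3=5, x6=5; 1 of them equals 19 — satisfied.
#9 x8 + x1 = 23; 23 mod 4 = 3 — satisfied.
#10 values 2 ≤ 5 ≤ 10 — satisfied.
#11 x1 = 19 ≠ 16 and x6 = 5 ≠ 3; both disjuncts false — violated.

Constraints 2, 3, and 11 are violated.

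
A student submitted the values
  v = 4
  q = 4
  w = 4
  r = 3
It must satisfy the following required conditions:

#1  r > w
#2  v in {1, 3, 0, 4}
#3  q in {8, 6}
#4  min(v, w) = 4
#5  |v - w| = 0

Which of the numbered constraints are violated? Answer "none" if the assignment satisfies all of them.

Constraints 1, 3 are violated.

#1 r = 3, w = 4; 3 ≤ 4 (want >) — does not hold.
#2 v = 4 is in {1, 3, 0, 4} — holds.
#3 q = 4 is not in {8, 6} — does not hold.
#4 min(4, 4) = 4 — holds.
#5 |4 - 4| = 0 — holds.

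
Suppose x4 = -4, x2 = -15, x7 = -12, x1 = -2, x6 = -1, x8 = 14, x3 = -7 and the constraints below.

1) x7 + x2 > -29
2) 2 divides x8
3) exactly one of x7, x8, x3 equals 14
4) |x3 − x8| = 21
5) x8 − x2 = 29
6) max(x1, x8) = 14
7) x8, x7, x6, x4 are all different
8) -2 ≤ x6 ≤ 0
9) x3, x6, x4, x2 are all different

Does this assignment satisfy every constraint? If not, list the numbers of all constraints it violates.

1) x7 + x2 = -12 + (-15) = -27; -27 > -29 — OK.
2) 14 / 2 = 7, so 2 divides 14 — OK.
3) x7=-12, x8=14, x3=-7; 1 of them equals 14 — OK.
4) |-7 − 14| = 21 — OK.
5) x8 − x2 = 14 − (-15) = 29 — OK.
6) max(-2, 14) = 14 — OK.
7) values 14, -12, -1, -4 are pairwise distinct — OK.
8) x6 = -1 lies in [-2, 0] — OK.
9) values -7, -1, -4, -15 are pairwise distinct — OK.

All constraints are satisfied.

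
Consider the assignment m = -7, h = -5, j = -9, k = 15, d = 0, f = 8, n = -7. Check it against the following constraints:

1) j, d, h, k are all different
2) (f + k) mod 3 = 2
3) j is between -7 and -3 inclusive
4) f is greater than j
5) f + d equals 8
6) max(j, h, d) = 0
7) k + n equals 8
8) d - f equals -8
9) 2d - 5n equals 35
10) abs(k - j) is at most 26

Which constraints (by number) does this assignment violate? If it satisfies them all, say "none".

1) values -9, 0, -5, 15 are pairwise distinct — satisfied.
2) f + k = 23; 23 mod 3 = 2 — satisfied.
3) j = -9 is outside [-7, -3] — violated.
4) f = 8, j = -9; 8 > -9 — satisfied.
5) f + d = 8 + 0 = 8 — satisfied.
6) max(-9, -5, 0) = 0 — satisfied.
7) k + n = 15 + (-7) = 8 — satisfied.
8) d - f = 0 - 8 = -8 — satisfied.
9) 2d - 5n = 2(0) - 5(-7) = 35 — satisfied.
10) abs(15 - (-9)) = 24; 24 ≤ 26 — satisfied.

The assignment fails constraint 3.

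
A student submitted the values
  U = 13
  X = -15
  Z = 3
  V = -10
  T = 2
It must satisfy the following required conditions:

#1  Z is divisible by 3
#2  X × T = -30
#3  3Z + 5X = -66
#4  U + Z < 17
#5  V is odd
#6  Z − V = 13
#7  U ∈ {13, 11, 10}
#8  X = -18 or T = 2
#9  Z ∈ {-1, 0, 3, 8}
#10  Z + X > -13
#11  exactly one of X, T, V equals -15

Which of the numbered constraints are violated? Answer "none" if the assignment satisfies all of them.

#1 3 / 3 = 1, so 3 divides 3 — holds.
#2 X × T = -15 × 2 = -30 — holds.
#3 3Z + 5X = 3(3) + 5(-15) = -66 — holds.
#4 U + Z = 13 + 3 = 16; 16 < 17 — holds.
#5 V = -10 is even — does not hold.
#6 Z − V = 3 − (-10) = 13 — holds.
#7 U = 13 is in {13, 11, 10} — holds.
#8 X = -15 ≠ -18, but T = 2 = 2 (second disjunct) — holds.
#9 Z = 3 is in {-1, 0, 3, 8} — holds.
#10 Z + X = 3 + (-15) = -12; -12 > -13 — holds.
#11 X=-15, T=2, V=-10; 1 of them equals -15 — holds.

No — constraint 5 is not satisfied.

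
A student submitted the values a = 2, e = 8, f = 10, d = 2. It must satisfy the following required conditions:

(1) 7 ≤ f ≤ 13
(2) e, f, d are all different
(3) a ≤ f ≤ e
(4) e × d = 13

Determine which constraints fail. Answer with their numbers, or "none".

(1) f = 10 lies in [7, 13] — holds.
(2) values 8, 10, 2 are pairwise distinct — holds.
(3) values 2, 10, 8; f = 10 is not ≤ e = 8 — does not hold.
(4) e × d = 8 × 2 = 16, not 13 — does not hold.

Violated: 3 and 4.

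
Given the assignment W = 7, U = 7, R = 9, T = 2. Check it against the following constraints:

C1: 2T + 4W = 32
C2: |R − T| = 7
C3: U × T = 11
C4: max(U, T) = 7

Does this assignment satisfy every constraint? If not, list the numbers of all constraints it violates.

Constraint 3 does not hold.

C1: 2T + 4W = 2(2) + 4(7) = 32  OK
C2: |9 − 2| = 7  OK
C3: U × T = 7 × 2 = 14, not 11  FAIL
C4: max(7, 2) = 7  OK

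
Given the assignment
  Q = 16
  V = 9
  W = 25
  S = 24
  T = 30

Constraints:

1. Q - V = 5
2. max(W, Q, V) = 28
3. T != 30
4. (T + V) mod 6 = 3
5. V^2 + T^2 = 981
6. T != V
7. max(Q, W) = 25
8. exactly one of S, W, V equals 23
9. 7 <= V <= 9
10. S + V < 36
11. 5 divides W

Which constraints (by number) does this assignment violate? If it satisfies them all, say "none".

Constraints 1, 2, 3, and 8 are violated.

1. Q - V = 16 - 9 = 7, not 5 — does not hold.
2. max(25, 16, 9) = 25, not 28 — does not hold.
3. T = 30, but 30 is required to differ — does not hold.
4. T + V = 39; 39 mod 6 = 3 — holds.
5. V^2 + T^2 = 9^2 + 30^2 = 81 + 900 = 981 — holds.
6. T = 30, V = 9; distinct — holds.
7. max(16, 25) = 25 — holds.
8. S=24, W=25, V=9; 0 of them equal 23, not exactly one — does not hold.
9. V = 9 lies in [7, 9] — holds.
10. S + V = 24 + 9 = 33; 33 < 36 — holds.
11. 25 / 5 = 5, so 5 divides 25 — holds.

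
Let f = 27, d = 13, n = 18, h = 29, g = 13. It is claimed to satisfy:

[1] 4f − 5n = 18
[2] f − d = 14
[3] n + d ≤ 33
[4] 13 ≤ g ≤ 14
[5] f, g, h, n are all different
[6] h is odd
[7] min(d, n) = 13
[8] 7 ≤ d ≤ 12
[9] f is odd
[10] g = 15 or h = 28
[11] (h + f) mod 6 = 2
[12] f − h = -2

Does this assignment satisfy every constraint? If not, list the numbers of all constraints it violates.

[1] 4f − 5n = 4(27) − 5(18) = 18  ✓
[2] f − d = 27 − 13 = 14  ✓
[3] n + d = 18 + 13 = 31; 31 ≤ 33  ✓
[4] g = 13 lies in [13, 14]  ✓
[5] values 27, 13, 29, 18 are pairwise distinct  ✓
[6] h = 29 is odd  ✓
[7] min(13, 18) = 13  ✓
[8] d = 13 is outside [7, 12]  ✗
[9] f = 27 is odd  ✓
[10] g = 13 ≠ 15 and h = 29 ≠ 28; both disjuncts false  ✗
[11] h + f = 56; 56 mod 6 = 2  ✓
[12] f − h = 27 − 29 = -2  ✓

The assignment fails constraints 8 and 10.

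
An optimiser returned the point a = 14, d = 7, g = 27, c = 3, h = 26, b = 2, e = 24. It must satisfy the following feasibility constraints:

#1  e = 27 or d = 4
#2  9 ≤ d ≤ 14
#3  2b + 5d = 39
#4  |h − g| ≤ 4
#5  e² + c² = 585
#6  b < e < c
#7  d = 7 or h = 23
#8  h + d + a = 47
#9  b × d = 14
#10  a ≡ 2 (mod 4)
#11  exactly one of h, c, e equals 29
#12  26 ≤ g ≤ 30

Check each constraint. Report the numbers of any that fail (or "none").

#1 e = 24 ≠ 27 and d = 7 ≠ 4; both disjuncts false  false
#2 d = 7 is outside [9, 14]  false
#3 2b + 5d = 2(2) + 5(7) = 39  true
#4 |26 − 27| = 1; 1 ≤ 4  true
#5 e² + c² = 24² + 3² = 576 + 9 = 585  true
#6 values 2, 24, 3; e = 24 is not < c = 3  false
#7 d = 7 = 7 (first disjunct)  true
#8 h + d + a = 26 + 7 + 14 = 47  true
#9 b × d = 2 × 7 = 14  true
#10 14 mod 4 = 2  true
#11 h=26, c=3, e=24; 0 of them equal 29, not exactly one  false
#12 g = 27 lies in [26, 30]  true

No — constraints 1, 2, 6, 11 are not satisfied.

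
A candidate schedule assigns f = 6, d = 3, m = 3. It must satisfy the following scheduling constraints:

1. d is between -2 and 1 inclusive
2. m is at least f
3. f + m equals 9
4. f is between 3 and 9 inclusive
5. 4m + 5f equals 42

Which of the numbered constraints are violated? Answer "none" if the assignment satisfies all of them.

1. d = 3 is outside [-2, 1] — violated.
2. m = 3, f = 6; 3 < 6 (want ≥) — violated.
3. f + m = 6 + 3 = 9 — OK.
4. f = 6 lies in [3, 9] — OK.
5. 4m + 5f = 4(3) + 5(6) = 42 — OK.

The assignment fails constraints 1, 2.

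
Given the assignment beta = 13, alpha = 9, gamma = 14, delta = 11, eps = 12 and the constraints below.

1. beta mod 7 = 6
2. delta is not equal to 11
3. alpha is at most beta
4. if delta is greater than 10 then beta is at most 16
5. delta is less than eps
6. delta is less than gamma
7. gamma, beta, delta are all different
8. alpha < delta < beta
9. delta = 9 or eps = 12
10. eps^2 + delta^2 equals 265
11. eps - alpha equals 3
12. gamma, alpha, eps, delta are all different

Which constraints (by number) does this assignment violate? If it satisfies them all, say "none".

1. 13 mod 7 = 6  OK
2. delta = 11, but 11 is required to differ  FAIL
3. alpha = 9, beta = 13; 9 ≤ 13  OK
4. delta = 11 > 10, so we need beta ≤ 16; beta = 13 ≤ 16  OK
5. delta = 11, eps = 12; 11 < 12  OK
6. delta = 11, gamma = 14; 11 < 14  OK
7. values 14, 13, 11 are pairwise distinct  OK
8. values 9 < 11 < 13  OK
9. delta = 11 ≠ 9, but eps = 12 = 12 (second disjunct)  OK
10. eps^2 + delta^2 = 12^2 + 11^2 = 144 + 121 = 265  OK
11. eps - alpha = 12 - 9 = 3  OK
12. values 14, 9, 12, 11 are pairwise distinct  OK

Violated: 2.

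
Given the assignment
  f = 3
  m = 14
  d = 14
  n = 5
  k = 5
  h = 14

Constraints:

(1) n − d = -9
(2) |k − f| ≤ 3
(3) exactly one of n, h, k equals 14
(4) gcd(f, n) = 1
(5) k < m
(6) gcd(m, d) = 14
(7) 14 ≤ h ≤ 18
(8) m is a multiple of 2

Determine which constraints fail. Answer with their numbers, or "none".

The assignment satisfies every constraint.

(1) n − d = 5 − 14 = -9  OK
(2) |5 − 3| = 2; 2 ≤ 3  OK
(3) n=5, h=14, k=5; 1 of them equals 14  OK
(4) gcd(3, 5) = 1  OK
(5) k = 5, m = 14; 5 < 14  OK
(6) gcd(14, 14) = 14  OK
(7) h = 14 lies in [14, 18]  OK
(8) 14 / 2 = 7, so 2 divides 14  OK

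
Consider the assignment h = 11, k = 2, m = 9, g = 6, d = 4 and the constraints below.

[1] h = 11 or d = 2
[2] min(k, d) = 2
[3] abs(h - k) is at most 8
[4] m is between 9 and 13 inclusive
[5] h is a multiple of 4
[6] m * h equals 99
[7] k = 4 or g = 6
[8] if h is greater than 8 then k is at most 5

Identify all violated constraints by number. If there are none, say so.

[1] h = 11 = 11 (first disjunct)  true
[2] min(2, 4) = 2  true
[3] abs(11 - 2) = 9; 9 > 8, exceeds bound 8  false
[4] m = 9 lies in [9, 13]  true
[5] 11 = 4*2 + 3, so 4 does not divide 11  false
[6] m * h = 9 * 11 = 99  true
[7] k = 2 ≠ 4, but g = 6 = 6 (second disjunct)  true
[8] h = 11 > 8, so we need k ≤ 5; k = 2 ≤ 5  true

Violated: 3 and 5.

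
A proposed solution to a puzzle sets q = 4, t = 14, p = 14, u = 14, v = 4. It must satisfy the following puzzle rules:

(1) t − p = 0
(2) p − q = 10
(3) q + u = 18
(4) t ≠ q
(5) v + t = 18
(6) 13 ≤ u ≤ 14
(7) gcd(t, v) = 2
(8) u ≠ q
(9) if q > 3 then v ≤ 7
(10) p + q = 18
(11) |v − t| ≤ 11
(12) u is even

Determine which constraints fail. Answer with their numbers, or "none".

All constraints are satisfied.

(1) t − p = 14 − 14 = 0  holds
(2) p − q = 14 − 4 = 10  holds
(3) q + u = 4 + 14 = 18  holds
(4) t = 14, q = 4; distinct  holds
(5) v + t = 4 + 14 = 18  holds
(6) u = 14 lies in [13, 14]  holds
(7) gcd(14, 4) = 2  holds
(8) u = 14, q = 4; distinct  holds
(9) q = 4 > 3, so we need v ≤ 7; v = 4 ≤ 7  holds
(10) p + q = 14 + 4 = 18  holds
(11) |4 − 14| = 10; 10 ≤ 11  holds
(12) u = 14 is even  holds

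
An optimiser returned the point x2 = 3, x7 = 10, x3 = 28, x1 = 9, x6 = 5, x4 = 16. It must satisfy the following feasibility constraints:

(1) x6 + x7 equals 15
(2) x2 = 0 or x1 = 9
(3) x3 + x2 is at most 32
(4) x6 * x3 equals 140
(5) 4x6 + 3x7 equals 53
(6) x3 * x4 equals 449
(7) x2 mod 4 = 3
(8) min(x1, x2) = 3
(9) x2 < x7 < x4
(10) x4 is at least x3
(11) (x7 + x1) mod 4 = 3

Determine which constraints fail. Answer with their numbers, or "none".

(1) x6 + x7 = 5 + 10 = 15  true
(2) x2 = 3 ≠ 0, but x1 = 9 = 9 (second disjunct)  true
(3) x3 + x2 = 28 + 3 = 31; 31 ≤ 32  true
(4) x6 * x3 = 5 * 28 = 140  true
(5) 4x6 + 3x7 = 4(5) + 3(10) = 50, not 53  false
(6) x3 * x4 = 28 * 16 = 448, not 449  false
(7) 3 mod 4 = 3  true
(8) min(9, 3) = 3  true
(9) values 3 < 10 < 16  true
(10) x4 = 16, x3 = 28; 16 < 28 (want ≥)  false
(11) x7 + x1 = 19; 19 mod 4 = 3  true

Violated: 5, 6, and 10.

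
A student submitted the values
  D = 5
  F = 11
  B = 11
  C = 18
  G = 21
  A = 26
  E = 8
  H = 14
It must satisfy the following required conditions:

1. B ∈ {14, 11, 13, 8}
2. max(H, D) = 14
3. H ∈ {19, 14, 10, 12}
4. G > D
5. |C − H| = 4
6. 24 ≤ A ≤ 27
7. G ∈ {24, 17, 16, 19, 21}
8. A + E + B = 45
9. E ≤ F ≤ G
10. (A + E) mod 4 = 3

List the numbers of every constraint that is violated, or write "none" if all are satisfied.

Constraint 10 is violated.

1. B = 11 is in {14, 11, 13, 8}  ✔
2. max(14, 5) = 14  ✔
3. H = 14 is in {19, 14, 10, 12}  ✔
4. G = 21, D = 5; 21 > 5  ✔
5. |18 − 14| = 4  ✔
6. A = 26 lies in [24, 27]  ✔
7. G = 21 is in {24, 17, 16, 19, 21}  ✔
8. A + E + B = 26 + 8 + 11 = 45  ✔
9. values 8 ≤ 11 ≤ 21  ✔
10. A + E = 34; 34 mod 4 = 2, not 3  ✘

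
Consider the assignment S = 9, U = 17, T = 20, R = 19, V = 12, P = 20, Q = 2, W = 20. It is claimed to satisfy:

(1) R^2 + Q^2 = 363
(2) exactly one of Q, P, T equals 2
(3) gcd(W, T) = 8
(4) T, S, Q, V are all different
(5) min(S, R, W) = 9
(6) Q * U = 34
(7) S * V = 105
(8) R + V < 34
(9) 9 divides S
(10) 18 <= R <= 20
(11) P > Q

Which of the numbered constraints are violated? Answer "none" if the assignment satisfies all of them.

The assignment fails constraints 1, 3, and 7.

(1) R^2 + Q^2 = 19^2 + 2^2 = 361 + 4 = 365, not 363  FAIL
(2) Q=2, P=20, T=20; 1 of them equals 2  OK
(3) gcd(20, 20) = 20, not 8  FAIL
(4) values 20, 9, 2, 12 are pairwise distinct  OK
(5) min(9, 19, 20) = 9  OK
(6) Q * U = 2 * 17 = 34  OK
(7) S * V = 9 * 12 = 108, not 105  FAIL
(8) R + V = 19 + 12 = 31; 31 < 34  OK
(9) 9 / 9 = 1, so 9 divides 9  OK
(10) R = 19 lies in [18, 20]  OK
(11) P = 20, Q = 2; 20 > 2  OK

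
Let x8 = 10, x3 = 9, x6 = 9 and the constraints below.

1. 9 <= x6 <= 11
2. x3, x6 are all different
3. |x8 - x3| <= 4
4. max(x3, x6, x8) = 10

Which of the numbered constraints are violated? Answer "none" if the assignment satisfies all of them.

Constraint 2 is violated.

1. x6 = 9 lies in [9, 11] — satisfied.
2. x3 = x6 = 9, not all different — violated.
3. |10 - 9| = 1; 1 ≤ 4 — satisfied.
4. max(9, 9, 10) = 10 — satisfied.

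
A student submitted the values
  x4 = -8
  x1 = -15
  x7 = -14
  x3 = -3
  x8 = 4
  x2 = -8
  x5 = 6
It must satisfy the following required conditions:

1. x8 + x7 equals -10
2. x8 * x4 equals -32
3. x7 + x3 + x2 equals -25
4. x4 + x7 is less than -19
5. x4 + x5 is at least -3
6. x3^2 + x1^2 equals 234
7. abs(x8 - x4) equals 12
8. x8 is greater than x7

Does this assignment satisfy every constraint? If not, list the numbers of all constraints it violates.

No violations.

1. x8 + x7 = 4 + (-14) = -10 — holds.
2. x8 * x4 = 4 * (-8) = -32 — holds.
3. x7 + x3 + x2 = -14 + (-3) + (-8) = -25 — holds.
4. x4 + x7 = -8 + (-14) = -22; -22 < -19 — holds.
5. x4 + x5 = -8 + 6 = -2; -2 ≥ -3 — holds.
6. x3^2 + x1^2 = (-3)^2 + (-15)^2 = 9 + 225 = 234 — holds.
7. abs(4 - (-8)) = 12 — holds.
8. x8 = 4, x7 = -14; 4 > -14 — holds.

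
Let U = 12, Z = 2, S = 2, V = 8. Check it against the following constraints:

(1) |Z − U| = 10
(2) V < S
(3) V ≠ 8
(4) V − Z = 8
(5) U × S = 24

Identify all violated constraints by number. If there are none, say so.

Constraints 2, 3, and 4 do not hold.

(1) |2 − 12| = 10  true
(2) V = 8, S = 2; 8 ≥ 2 (want <)  false
(3) V = 8, but 8 is required to differ  false
(4) V − Z = 8 − 2 = 6, not 8  false
(5) U × S = 12 × 2 = 24  true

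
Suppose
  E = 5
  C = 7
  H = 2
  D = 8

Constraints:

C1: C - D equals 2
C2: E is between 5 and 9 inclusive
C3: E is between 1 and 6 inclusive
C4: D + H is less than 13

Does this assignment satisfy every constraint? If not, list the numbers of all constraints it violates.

C1: C - D = 7 - 8 = -1, not 2 — fails.
C2: E = 5 lies in [5, 9] — holds.
C3: E = 5 lies in [1, 6] — holds.
C4: D + H = 8 + 2 = 10; 10 < 13 — holds.

The assignment fails constraint 1.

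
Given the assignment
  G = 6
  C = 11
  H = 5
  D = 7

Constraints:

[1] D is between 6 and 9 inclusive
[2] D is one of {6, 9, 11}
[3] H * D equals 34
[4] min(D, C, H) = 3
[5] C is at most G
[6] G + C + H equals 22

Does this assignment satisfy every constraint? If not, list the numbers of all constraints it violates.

Constraints 2, 3, 4, and 5 do not hold.

[1] D = 7 lies in [6, 9] — holds.
[2] D = 7 is not in {6, 9, 11} — fails.
[3] H * D = 5 * 7 = 35, not 34 — fails.
[4] min(7, 11, 5) = 5, not 3 — fails.
[5] C = 11, G = 6; 11 > 6 (want ≤) — fails.
[6] G + C + H = 6 + 11 + 5 = 22 — holds.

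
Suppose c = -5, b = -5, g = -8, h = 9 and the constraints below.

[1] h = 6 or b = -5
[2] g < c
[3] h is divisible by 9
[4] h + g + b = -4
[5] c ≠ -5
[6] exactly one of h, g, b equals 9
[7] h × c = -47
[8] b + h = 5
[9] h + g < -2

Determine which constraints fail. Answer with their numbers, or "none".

Constraints 5, 7, 8, and 9 are violated.

[1] h = 9 ≠ 6, but b = -5 = -5 (second disjunct)  yes
[2] g = -8, c = -5; -8 < -5  yes
[3] 9 / 9 = 1, so 9 divides 9  yes
[4] h + g + b = 9 + (-8) + (-5) = -4  yes
[5] c = -5, but -5 is required to differ  no
[6] h=9, g=-8, b=-5; 1 of them equals 9  yes
[7] h × c = 9 × (-5) = -45, not -47  no
[8] b + h = -5 + 9 = 4, not 5  no
[9] h + g = 9 + (-8) = 1; 1 ≥ -2, bound -2 not met  no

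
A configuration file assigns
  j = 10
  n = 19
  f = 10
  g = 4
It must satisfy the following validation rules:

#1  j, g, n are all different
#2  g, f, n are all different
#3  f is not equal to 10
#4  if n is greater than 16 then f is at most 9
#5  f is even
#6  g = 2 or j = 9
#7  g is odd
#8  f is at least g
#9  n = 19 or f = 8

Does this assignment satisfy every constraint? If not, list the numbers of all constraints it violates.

#1 values 10, 4, 19 are pairwise distinct — holds.
#2 values 4, 10, 19 are pairwise distinct — holds.
#3 f = 10, but 10 is required to differ — fails.
#4 n = 19 > 16, so we need f ≤ 9; but f = 10 > 9 — fails.
#5 f = 10 is even — holds.
#6 g = 4 ≠ 2 and j = 10 ≠ 9; both disjuncts false — fails.
#7 g = 4 is even — fails.
#8 f = 10, g = 4; 10 ≥ 4 — holds.
#9 n = 19 = 19 (first disjunct) — holds.

No — constraints 3, 4, 6, 7 are not satisfied.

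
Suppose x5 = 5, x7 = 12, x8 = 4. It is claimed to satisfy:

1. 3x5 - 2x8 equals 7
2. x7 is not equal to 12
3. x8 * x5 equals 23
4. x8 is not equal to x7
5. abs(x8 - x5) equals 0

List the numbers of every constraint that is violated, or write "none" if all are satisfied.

1. 3x5 - 2x8 = 3(5) - 2(4) = 7  ✓
2. x7 = 12, but 12 is required to differ  ✗
3. x8 * x5 = 4 * 5 = 20, not 23  ✗
4. x8 = 4, x7 = 12; distinct  ✓
5. abs(4 - 5) = 1, not 0  ✗

Violated: 2, 3, and 5.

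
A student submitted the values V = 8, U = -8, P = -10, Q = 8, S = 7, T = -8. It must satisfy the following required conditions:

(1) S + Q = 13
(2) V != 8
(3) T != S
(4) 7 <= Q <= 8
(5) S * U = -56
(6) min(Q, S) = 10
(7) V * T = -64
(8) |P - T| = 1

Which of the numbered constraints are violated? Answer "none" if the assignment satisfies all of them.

(1) S + Q = 7 + 8 = 15, not 13  fails
(2) V = 8, but 8 is required to differ  fails
(3) T = -8, S = 7; distinct  holds
(4) Q = 8 lies in [7, 8]  holds
(5) S * U = 7 * (-8) = -56  holds
(6) min(8, 7) = 7, not 10  fails
(7) V * T = 8 * (-8) = -64  holds
(8) |-10 - (-8)| = 2, not 1  fails

No — constraints 1, 2, 6, 8 are not satisfied.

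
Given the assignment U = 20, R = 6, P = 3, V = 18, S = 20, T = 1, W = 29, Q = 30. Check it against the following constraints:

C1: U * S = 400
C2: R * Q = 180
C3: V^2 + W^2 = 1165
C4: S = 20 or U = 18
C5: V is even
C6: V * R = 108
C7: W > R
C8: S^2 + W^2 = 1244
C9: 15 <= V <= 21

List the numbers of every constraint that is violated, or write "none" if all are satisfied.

Constraint 8 does not hold.

C1: U * S = 20 * 20 = 400 — holds.
C2: R * Q = 6 * 30 = 180 — holds.
C3: V^2 + W^2 = 18^2 + 29^2 = 324 + 841 = 1165 — holds.
C4: S = 20 = 20 (first disjunct) — holds.
C5: V = 18 is even — holds.
C6: V * R = 18 * 6 = 108 — holds.
C7: W = 29, R = 6; 29 > 6 — holds.
C8: S^2 + W^2 = 20^2 + 29^2 = 400 + 841 = 1241, not 1244 — fails.
C9: V = 18 lies in [15, 21] — holds.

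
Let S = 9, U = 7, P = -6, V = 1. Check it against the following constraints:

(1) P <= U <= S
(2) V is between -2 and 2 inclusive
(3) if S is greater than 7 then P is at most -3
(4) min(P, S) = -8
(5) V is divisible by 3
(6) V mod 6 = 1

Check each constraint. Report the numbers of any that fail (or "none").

Constraints 4, 5 are violated.

(1) values -6 <= 7 <= 9 — holds.
(2) V = 1 lies in [-2, 2] — holds.
(3) S = 9 > 7, so we need P ≤ -3; P = -6 ≤ -3 — holds.
(4) min(-6, 9) = -6, not -8 — does not hold.
(5) 1 = 3*0 + 1, so 3 does not divide 1 — does not hold.
(6) 1 mod 6 = 1 — holds.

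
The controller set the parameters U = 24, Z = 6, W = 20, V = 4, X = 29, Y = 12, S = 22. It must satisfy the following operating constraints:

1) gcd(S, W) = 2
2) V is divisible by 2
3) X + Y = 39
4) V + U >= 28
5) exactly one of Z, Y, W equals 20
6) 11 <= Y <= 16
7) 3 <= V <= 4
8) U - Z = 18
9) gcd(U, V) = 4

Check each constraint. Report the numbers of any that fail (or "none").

The assignment fails constraint 3.

1) gcd(22, 20) = 2  ✔
2) 4 / 2 = 2, so 2 divides 4  ✔
3) X + Y = 29 + 12 = 41, not 39  ✘
4) V + U = 4 + 24 = 28; 28 ≥ 28  ✔
5) Z=6, Y=12, W=20; 1 of them equals 20  ✔
6) Y = 12 lies in [11, 16]  ✔
7) V = 4 lies in [3, 4]  ✔
8) U - Z = 24 - 6 = 18  ✔
9) gcd(24, 4) = 4  ✔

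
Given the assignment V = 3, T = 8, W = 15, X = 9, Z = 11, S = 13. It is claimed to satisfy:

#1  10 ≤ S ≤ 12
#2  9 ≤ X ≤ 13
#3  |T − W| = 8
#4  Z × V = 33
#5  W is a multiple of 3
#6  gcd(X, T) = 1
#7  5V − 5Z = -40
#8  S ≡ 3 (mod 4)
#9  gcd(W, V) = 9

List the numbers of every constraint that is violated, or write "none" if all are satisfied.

#1 S = 13 is outside [10, 12] — violated.
#2 X = 9 lies in [9, 13] — OK.
#3 |8 − 15| = 7, not 8 — violated.
#4 Z × V = 11 × 3 = 33 — OK.
#5 15 / 3 = 5, so 3 divides 15 — OK.
#6 gcd(9, 8) = 1 — OK.
#7 5V − 5Z = 5(3) − 5(11) = -40 — OK.
#8 13 mod 4 = 1, not 3 — violated.
#9 gcd(15, 3) = 3, not 9 — violated.

Constraints 1, 3, 8, 9 do not hold.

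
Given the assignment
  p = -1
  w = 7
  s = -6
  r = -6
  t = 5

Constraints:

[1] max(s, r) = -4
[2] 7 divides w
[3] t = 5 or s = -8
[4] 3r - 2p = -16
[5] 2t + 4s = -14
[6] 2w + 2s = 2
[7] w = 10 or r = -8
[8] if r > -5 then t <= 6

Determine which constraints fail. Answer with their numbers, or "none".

[1] max(-6, -6) = -6, not -4  fails
[2] 7 / 7 = 1, so 7 divides 7  holds
[3] t = 5 = 5 (first disjunct)  holds
[4] 3r - 2p = 3(-6) - 2(-1) = -16  holds
[5] 2t + 4s = 2(5) + 4(-6) = -14  holds
[6] 2w + 2s = 2(7) + 2(-6) = 2  holds
[7] w = 7 ≠ 10 and r = -6 ≠ -8; both disjuncts false  fails
[8] r = -6, not > -5; antecedent false, conditional vacuously true  holds

Constraints 1 and 7 are violated.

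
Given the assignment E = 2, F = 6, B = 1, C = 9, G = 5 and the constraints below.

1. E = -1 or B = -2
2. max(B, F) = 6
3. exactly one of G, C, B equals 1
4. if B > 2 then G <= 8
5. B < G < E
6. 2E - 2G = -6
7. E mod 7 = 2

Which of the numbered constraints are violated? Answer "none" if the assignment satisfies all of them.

1. E = 2 ≠ -1 and B = 1 ≠ -2; both disjuncts false — violated.
2. max(1, 6) = 6 — satisfied.
3. G=5, C=9, B=1; 1 of them equals 1 — satisfied.
4. B = 1, not > 2; antecedent false, conditional vacuously true — satisfied.
5. values 1, 5, 2; G = 5 is not < E = 2 — violated.
6. 2E - 2G = 2(2) - 2(5) = -6 — satisfied.
7. 2 mod 7 = 2 — satisfied.

Constraints 1 and 5 are violated.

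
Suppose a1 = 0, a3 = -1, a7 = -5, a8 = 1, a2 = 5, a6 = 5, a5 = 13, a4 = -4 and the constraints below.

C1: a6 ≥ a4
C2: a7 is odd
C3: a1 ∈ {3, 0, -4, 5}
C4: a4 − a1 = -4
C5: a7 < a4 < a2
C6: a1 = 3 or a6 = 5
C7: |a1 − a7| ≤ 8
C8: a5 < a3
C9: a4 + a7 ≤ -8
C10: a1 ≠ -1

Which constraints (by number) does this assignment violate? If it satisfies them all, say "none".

C1: a6 = 5, a4 = -4; 5 ≥ -4 — satisfied.
C2: a7 = -5 is odd — satisfied.
C3: a1 = 0 is in {3, 0, -4, 5} — satisfied.
C4: a4 − a1 = -4 − 0 = -4 — satisfied.
C5: values -5 < -4 < 5 — satisfied.
C6: a1 = 0 ≠ 3, but a6 = 5 = 5 (second disjunct) — satisfied.
C7: |0 − (-5)| = 5; 5 ≤ 8 — satisfied.
C8: a5 = 13, a3 = -1; 13 ≥ -1 (want <) — violated.
C9: a4 + a7 = -4 + (-5) = -9; -9 ≤ -8 — satisfied.
C10: a1 = 0, and 0 ≠ -1 — satisfied.

Constraint 8 does not hold.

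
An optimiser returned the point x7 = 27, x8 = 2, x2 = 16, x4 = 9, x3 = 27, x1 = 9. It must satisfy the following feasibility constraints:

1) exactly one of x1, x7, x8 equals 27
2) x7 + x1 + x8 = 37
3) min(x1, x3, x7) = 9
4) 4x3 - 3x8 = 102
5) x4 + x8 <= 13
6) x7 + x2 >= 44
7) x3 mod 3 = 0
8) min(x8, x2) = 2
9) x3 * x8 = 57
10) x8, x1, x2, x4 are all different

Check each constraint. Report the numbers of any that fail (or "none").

1) x1=9, x7=27, x8=2; 1 of them equals 27 — holds.
2) x7 + x1 + x8 = 27 + 9 + 2 = 38, not 37 — fails.
3) min(9, 27, 27) = 9 — holds.
4) 4x3 - 3x8 = 4(27) - 3(2) = 102 — holds.
5) x4 + x8 = 9 + 2 = 11; 11 ≤ 13 — holds.
6) x7 + x2 = 27 + 16 = 43; 43 < 44, bound 44 not met — fails.
7) 27 mod 3 = 0 — holds.
8) min(2, 16) = 2 — holds.
9) x3 * x8 = 27 * 2 = 54, not 57 — fails.
10) x1 = x4 = 9, not all different — fails.

Violated: 2, 6, 9, and 10.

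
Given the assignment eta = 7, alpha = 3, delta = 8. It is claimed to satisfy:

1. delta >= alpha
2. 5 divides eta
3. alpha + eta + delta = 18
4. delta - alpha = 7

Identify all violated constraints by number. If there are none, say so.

1. delta = 8, alpha = 3; 8 ≥ 3  true
2. 7 = 5*1 + 2, so 5 does not divide 7  false
3. alpha + eta + delta = 3 + 7 + 8 = 18  true
4. delta - alpha = 8 - 3 = 5, not 7  false

Violated: 2, 4.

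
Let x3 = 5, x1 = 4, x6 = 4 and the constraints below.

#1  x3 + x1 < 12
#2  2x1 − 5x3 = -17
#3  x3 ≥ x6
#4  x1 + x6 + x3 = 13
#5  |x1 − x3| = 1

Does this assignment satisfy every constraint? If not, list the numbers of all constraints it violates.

#1 x3 + x1 = 5 + 4 = 9; 9 < 12 — holds.
#2 2x1 − 5x3 = 2(4) − 5(5) = -17 — holds.
#3 x3 = 5, x6 = 4; 5 ≥ 4 — holds.
#4 x1 + x6 + x3 = 4 + 4 + 5 = 13 — holds.
#5 |4 − 5| = 1 — holds.

The assignment satisfies every constraint.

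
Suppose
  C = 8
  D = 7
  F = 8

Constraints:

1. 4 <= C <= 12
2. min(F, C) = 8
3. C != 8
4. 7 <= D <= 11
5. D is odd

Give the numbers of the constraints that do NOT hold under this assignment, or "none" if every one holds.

Constraint 3 is violated.

1. C = 8 lies in [4, 12] — holds.
2. min(8, 8) = 8 — holds.
3. C = 8, but 8 is required to differ — fails.
4. D = 7 lies in [7, 11] — holds.
5. D = 7 is odd — holds.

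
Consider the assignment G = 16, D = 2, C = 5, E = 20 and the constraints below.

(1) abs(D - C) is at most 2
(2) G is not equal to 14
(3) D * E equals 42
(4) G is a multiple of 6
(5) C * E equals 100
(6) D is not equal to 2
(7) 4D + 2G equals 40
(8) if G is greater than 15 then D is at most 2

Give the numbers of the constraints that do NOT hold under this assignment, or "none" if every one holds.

(1) abs(2 - 5) = 3; 3 > 2, exceeds bound 2  FAIL
(2) G = 16, and 16 ≠ 14  OK
(3) D * E = 2 * 20 = 40, not 42  FAIL
(4) 16 = 6*2 + 4, so 6 does not divide 16  FAIL
(5) C * E = 5 * 20 = 100  OK
(6) D = 2, but 2 is required to differ  FAIL
(7) 4D + 2G = 4(2) + 2(16) = 40  OK
(8) G = 16 > 15, so we need D ≤ 2; D = 2 ≤ 2  OK

Violated: 1, 3, 4, 6.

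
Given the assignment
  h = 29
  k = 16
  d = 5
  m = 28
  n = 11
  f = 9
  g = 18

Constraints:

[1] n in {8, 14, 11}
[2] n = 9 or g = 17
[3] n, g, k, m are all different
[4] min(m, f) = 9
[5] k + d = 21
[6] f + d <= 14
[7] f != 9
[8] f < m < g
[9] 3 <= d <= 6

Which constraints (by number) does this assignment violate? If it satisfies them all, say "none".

The assignment fails constraints 2, 7, and 8.

[1] n = 11 is in {8, 14, 11} — holds.
[2] n = 11 ≠ 9 and g = 18 ≠ 17; both disjuncts false — fails.
[3] values 11, 18, 16, 28 are pairwise distinct — holds.
[4] min(28, 9) = 9 — holds.
[5] k + d = 16 + 5 = 21 — holds.
[6] f + d = 9 + 5 = 14; 14 ≤ 14 — holds.
[7] f = 9, but 9 is required to differ — fails.
[8] values 9, 28, 18; m = 28 is not < g = 18 — fails.
[9] d = 5 lies in [3, 6] — holds.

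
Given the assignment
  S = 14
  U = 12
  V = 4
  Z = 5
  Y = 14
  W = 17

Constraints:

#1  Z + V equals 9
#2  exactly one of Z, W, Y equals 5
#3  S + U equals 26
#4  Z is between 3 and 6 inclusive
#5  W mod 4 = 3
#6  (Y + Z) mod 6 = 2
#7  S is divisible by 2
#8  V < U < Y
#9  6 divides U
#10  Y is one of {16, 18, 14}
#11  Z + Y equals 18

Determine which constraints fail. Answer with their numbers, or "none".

#1 Z + V = 5 + 4 = 9 — OK.
#2 Z=5, W=17, Y=14; 1 of them equals 5 — OK.
#3 S + U = 14 + 12 = 26 — OK.
#4 Z = 5 lies in [3, 6] — OK.
#5 17 mod 4 = 1, not 3 — violated.
#6 Y + Z = 19; 19 mod 6 = 1, not 2 — violated.
#7 14 / 2 = 7, so 2 divides 14 — OK.
#8 values 4 < 12 < 14 — OK.
#9 12 / 6 = 2, so 6 divides 12 — OK.
#10 Y = 14 is in {16, 18, 14} — OK.
#11 Z + Y = 5 + 14 = 19, not 18 — violated.

No — constraints 5, 6, and 11 are not satisfied.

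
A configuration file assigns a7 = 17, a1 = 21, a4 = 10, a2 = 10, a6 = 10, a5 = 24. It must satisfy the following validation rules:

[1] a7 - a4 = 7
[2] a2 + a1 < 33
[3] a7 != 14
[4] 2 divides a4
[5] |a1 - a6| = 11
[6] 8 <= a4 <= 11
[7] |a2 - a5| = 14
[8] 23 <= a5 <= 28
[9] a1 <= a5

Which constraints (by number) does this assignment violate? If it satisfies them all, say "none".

[1] a7 - a4 = 17 - 10 = 7 — satisfied.
[2] a2 + a1 = 10 + 21 = 31; 31 < 33 — satisfied.
[3] a7 = 17, and 17 ≠ 14 — satisfied.
[4] 10 / 2 = 5, so 2 divides 10 — satisfied.
[5] |21 - 10| = 11 — satisfied.
[6] a4 = 10 lies in [8, 11] — satisfied.
[7] |10 - 24| = 14 — satisfied.
[8] a5 = 24 lies in [23, 28] — satisfied.
[9] a1 = 21, a5 = 24; 21 ≤ 24 — satisfied.

None — every constraint holds.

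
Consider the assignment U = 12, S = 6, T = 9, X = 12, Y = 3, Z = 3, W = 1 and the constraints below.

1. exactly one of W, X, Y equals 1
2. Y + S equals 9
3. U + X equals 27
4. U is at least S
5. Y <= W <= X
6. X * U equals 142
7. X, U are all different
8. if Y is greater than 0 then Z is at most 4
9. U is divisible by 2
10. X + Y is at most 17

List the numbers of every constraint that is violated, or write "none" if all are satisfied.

Constraints 3, 5, 6, and 7 do not hold.

1. W=1, X=12, Y=3; 1 of them equals 1  holds
2. Y + S = 3 + 6 = 9  holds
3. U + X = 12 + 12 = 24, not 27  fails
4. U = 12, S = 6; 12 ≥ 6  holds
5. values 3, 1, 12; Y = 3 is not <= W = 1  fails
6. X * U = 12 * 12 = 144, not 142  fails
7. X = U = 12, not all different  fails
8. Y = 3 > 0, so we need Z ≤ 4; Z = 3 ≤ 4  holds
9. 12 / 2 = 6, so 2 divides 12  holds
10. X + Y = 12 + 3 = 15; 15 ≤ 17  holds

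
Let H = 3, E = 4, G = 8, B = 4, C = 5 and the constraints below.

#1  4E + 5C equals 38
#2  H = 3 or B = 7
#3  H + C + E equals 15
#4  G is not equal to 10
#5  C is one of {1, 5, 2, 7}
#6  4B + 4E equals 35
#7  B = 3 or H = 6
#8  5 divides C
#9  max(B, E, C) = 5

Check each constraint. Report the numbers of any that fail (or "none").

#1 4E + 5C = 4(4) + 5(5) = 41, not 38  false
#2 H = 3 = 3 (first disjunct)  true
#3 H + C + E = 3 + 5 + 4 = 12, not 15  false
#4 G = 8, and 8 ≠ 10  true
#5 C = 5 is in {1, 5, 2, 7}  true
#6 4B + 4E = 4(4) + 4(4) = 32, not 35  false
#7 B = 4 ≠ 3 and H = 3 ≠ 6; both disjuncts false  false
#8 5 / 5 = 1, so 5 divides 5  true
#9 max(4, 4, 5) = 5  true

The assignment fails constraints 1, 3, 6, and 7.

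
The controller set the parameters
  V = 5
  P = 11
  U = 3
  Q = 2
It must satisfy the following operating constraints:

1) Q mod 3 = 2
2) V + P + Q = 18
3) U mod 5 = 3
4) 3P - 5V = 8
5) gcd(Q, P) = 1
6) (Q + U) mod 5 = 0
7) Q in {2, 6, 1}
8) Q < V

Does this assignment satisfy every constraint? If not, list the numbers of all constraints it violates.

1) 2 mod 3 = 2 — holds.
2) V + P + Q = 5 + 11 + 2 = 18 — holds.
3) 3 mod 5 = 3 — holds.
4) 3P - 5V = 3(11) - 5(5) = 8 — holds.
5) gcd(2, 11) = 1 — holds.
6) Q + U = 5; 5 mod 5 = 0 — holds.
7) Q = 2 is in {2, 6, 1} — holds.
8) Q = 2, V = 5; 2 < 5 — holds.

All constraints are satisfied.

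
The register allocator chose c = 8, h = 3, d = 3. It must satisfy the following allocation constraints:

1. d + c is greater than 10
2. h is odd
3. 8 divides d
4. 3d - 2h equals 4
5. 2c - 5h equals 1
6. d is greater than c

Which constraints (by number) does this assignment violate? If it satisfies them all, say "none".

The assignment fails constraints 3, 4, and 6.

1. d + c = 3 + 8 = 11; 11 > 10  yes
2. h = 3 is odd  yes
3. 3 = 8*0 + 3, so 8 does not divide 3  no
4. 3d - 2h = 3(3) - 2(3) = 3, not 4  no
5. 2c - 5h = 2(8) - 5(3) = 1  yes
6. d = 3, c = 8; 3 ≤ 8 (want >)  no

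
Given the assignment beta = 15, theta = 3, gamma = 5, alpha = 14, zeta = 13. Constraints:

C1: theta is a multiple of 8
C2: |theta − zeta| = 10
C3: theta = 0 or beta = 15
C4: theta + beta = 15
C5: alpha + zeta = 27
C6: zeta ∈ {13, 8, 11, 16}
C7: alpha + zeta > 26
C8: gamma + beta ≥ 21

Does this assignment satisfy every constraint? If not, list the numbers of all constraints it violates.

C1: 3 = 8×0 + 3, so 8 does not divide 3  fails
C2: |3 − 13| = 10  holds
C3: theta = 3 ≠ 0, but beta = 15 = 15 (second disjunct)  holds
C4: theta + beta = 3 + 15 = 18, not 15  fails
C5: alpha + zeta = 14 + 13 = 27  holds
C6: zeta = 13 is in {13, 8, 11, 16}  holds
C7: alpha + zeta = 14 + 13 = 27; 27 > 26  holds
C8: gamma + beta = 5 + 15 = 20; 20 < 21, bound 21 not met  fails

No — constraints 1, 4, and 8 are not satisfied.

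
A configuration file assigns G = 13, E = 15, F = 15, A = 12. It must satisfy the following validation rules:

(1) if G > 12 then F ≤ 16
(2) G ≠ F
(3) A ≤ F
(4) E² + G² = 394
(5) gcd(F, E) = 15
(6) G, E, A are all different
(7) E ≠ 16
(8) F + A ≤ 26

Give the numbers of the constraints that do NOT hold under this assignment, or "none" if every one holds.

The assignment fails constraint 8.

(1) G = 13 > 12, so we need F ≤ 16; F = 15 ≤ 16 — satisfied.
(2) G = 13, F = 15; distinct — satisfied.
(3) A = 12, F = 15; 12 ≤ 15 — satisfied.
(4) E² + G² = 15² + 13² = 225 + 169 = 394 — satisfied.
(5) gcd(15, 15) = 15 — satisfied.
(6) values 13, 15, 12 are pairwise distinct — satisfied.
(7) E = 15, and 15 ≠ 16 — satisfied.
(8) F + A = 15 + 12 = 27; 27 > 26, bound 26 not met — violated.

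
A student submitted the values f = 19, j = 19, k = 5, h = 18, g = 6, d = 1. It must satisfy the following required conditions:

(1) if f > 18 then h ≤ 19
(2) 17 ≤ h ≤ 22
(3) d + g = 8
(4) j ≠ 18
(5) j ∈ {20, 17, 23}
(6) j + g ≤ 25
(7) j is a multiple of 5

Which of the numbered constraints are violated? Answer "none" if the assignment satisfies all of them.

Constraints 3, 5, 7 are violated.

(1) f = 19 > 18, so we need h ≤ 19; h = 18 ≤ 19 — satisfied.
(2) h = 18 lies in [17, 22] — satisfied.
(3) d + g = 1 + 6 = 7, not 8 — violated.
(4) j = 19, and 19 ≠ 18 — satisfied.
(5) j = 19 is not in {20, 17, 23} — violated.
(6) j + g = 19 + 6 = 25; 25 ≤ 25 — satisfied.
(7) 19 = 5×3 + 4, so 5 does not divide 19 — violated.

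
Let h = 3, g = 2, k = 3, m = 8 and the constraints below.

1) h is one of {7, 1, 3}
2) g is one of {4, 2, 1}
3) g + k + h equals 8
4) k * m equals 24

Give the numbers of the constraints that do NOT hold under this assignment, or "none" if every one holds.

All constraints are satisfied.

1) h = 3 is in {7, 1, 3} — holds.
2) g = 2 is in {4, 2, 1} — holds.
3) g + k + h = 2 + 3 + 3 = 8 — holds.
4) k * m = 3 * 8 = 24 — holds.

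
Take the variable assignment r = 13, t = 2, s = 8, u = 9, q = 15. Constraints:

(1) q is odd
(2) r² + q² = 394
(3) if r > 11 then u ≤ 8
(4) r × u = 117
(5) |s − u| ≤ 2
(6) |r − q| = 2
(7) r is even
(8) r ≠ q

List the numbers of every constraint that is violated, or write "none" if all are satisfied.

(1) q = 15 is odd — holds.
(2) r² + q² = 13² + 15² = 169 + 225 = 394 — holds.
(3) r = 13 > 11, so we need u ≤ 8; but u = 9 > 8 — fails.
(4) r × u = 13 × 9 = 117 — holds.
(5) |8 − 9| = 1; 1 ≤ 2 — holds.
(6) |13 − 15| = 2 — holds.
(7) r = 13 is odd — fails.
(8) r = 13, q = 15; distinct — holds.

Constraints 3, 7 are violated.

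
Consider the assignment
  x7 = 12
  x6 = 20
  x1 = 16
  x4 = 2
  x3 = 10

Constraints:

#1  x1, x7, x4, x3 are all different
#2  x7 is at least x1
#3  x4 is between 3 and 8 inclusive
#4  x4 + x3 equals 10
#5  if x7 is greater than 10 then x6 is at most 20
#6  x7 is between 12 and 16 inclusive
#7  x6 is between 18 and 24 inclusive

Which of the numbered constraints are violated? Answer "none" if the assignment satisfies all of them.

#1 values 16, 12, 2, 10 are pairwise distinct  ✓
#2 x7 = 12, x1 = 16; 12 < 16 (want ≥)  ✗
#3 x4 = 2 is outside [3, 8]  ✗
#4 x4 + x3 = 2 + 10 = 12, not 10  ✗
#5 x7 = 12 > 10, so we need x6 ≤ 20; x6 = 20 ≤ 20  ✓
#6 x7 = 12 lies in [12, 16]  ✓
#7 x6 = 20 lies in [18, 24]  ✓

The assignment fails constraints 2, 3, and 4.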